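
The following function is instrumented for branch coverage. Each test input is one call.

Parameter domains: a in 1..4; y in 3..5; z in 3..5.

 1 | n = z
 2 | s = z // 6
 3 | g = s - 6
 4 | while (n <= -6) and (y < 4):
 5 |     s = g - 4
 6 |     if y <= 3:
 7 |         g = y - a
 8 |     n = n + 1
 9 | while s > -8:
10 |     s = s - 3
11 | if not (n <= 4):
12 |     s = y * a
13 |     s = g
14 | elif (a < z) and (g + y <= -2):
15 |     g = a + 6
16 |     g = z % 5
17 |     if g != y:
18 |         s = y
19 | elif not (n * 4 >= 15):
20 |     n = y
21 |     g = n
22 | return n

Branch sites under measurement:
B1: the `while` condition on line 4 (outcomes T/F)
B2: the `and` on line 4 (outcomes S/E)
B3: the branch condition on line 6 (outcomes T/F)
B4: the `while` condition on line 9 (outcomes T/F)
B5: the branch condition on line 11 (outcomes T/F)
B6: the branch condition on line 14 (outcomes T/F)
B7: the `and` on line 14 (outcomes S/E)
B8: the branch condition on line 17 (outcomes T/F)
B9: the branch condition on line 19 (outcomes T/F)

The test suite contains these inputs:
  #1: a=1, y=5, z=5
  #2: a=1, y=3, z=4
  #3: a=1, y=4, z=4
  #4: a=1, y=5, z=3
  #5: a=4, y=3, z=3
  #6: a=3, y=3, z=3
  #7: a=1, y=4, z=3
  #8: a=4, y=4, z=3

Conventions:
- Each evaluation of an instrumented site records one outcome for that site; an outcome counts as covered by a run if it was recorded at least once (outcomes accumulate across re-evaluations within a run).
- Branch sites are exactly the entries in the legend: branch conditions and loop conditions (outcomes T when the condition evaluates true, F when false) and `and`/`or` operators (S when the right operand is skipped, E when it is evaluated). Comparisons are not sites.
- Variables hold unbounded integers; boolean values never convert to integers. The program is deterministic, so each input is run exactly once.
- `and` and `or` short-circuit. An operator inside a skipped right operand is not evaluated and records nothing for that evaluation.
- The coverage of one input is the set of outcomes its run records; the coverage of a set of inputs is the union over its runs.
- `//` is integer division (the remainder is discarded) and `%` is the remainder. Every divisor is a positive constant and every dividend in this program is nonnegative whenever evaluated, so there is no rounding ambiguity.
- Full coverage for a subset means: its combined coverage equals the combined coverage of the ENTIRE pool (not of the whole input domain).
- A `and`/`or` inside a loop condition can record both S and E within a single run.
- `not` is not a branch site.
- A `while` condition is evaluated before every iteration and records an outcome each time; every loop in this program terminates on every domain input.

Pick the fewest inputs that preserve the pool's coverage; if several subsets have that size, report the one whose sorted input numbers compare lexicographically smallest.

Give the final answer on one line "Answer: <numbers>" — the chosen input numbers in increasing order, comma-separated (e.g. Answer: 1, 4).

test 1 (a=1, y=5, z=5) hits B1=F, B2=S, B4=T, B4=F, B5=T
test 2 (a=1, y=3, z=4) hits B1=F, B2=S, B4=T, B4=F, B5=F, B6=T, B7=E, B8=T
test 3 (a=1, y=4, z=4) hits B1=F, B2=S, B4=T, B4=F, B5=F, B6=T, B7=E, B8=F
test 4 (a=1, y=5, z=3) hits B1=F, B2=S, B4=T, B4=F, B5=F, B6=F, B7=E, B9=T
test 5 (a=4, y=3, z=3) hits B1=F, B2=S, B4=T, B4=F, B5=F, B6=F, B7=S, B9=T
test 6 (a=3, y=3, z=3) hits B1=F, B2=S, B4=T, B4=F, B5=F, B6=F, B7=S, B9=T
test 7 (a=1, y=4, z=3) hits B1=F, B2=S, B4=T, B4=F, B5=F, B6=T, B7=E, B8=T
test 8 (a=4, y=4, z=3) hits B1=F, B2=S, B4=T, B4=F, B5=F, B6=F, B7=S, B9=T
pool-wide coverage (13 outcomes): B1=F, B2=S, B4=T, B4=F, B5=T, B5=F, B6=T, B6=F, B7=S, B7=E, B8=T, B8=F, B9=T
no size-1 subset reaches all 13 outcomes (best union: 8/13)
no size-2 subset reaches all 13 outcomes (best union: 11/13)
no size-3 subset reaches all 13 outcomes (best union: 12/13)
inputs {1, 2, 3, 5} (size 4) cover everything; no size-4 subset with a lexicographically smaller index list covers all 13

Answer: 1, 2, 3, 5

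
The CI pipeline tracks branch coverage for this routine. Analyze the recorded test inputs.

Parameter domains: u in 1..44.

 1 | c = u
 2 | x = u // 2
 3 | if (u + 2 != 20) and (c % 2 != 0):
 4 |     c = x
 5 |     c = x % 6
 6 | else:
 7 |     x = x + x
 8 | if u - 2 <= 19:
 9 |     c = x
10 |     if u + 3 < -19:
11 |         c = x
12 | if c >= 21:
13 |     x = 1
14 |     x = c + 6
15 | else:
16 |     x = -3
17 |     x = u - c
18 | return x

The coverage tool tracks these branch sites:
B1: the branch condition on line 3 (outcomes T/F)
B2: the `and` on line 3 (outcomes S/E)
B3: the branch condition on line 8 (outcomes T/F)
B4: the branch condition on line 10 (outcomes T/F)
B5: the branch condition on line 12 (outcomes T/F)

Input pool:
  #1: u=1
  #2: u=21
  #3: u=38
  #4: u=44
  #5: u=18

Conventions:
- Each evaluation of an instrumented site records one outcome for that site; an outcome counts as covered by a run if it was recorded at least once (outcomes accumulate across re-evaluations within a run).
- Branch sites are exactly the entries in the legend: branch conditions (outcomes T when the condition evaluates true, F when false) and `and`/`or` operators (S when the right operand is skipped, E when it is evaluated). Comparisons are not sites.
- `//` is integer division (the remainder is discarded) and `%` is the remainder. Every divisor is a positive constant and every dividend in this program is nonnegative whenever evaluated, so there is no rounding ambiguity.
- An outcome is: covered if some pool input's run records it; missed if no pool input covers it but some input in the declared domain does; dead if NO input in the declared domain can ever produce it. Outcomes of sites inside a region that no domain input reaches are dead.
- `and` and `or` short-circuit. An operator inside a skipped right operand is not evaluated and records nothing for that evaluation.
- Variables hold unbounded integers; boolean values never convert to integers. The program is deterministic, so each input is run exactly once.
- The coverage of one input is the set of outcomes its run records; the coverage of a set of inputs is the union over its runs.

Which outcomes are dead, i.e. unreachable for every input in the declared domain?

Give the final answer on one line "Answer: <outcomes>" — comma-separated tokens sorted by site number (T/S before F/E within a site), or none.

exhaustive pass over the 44-input domain:
  B4=T: never recorded by any domain input -> dead
  reachable outcomes have witnesses, e.g. B1=T (e.g. u=1), B1=F (e.g. u=2), B2=S (e.g. u=18), B2=E (e.g. u=1)

Answer: B4=T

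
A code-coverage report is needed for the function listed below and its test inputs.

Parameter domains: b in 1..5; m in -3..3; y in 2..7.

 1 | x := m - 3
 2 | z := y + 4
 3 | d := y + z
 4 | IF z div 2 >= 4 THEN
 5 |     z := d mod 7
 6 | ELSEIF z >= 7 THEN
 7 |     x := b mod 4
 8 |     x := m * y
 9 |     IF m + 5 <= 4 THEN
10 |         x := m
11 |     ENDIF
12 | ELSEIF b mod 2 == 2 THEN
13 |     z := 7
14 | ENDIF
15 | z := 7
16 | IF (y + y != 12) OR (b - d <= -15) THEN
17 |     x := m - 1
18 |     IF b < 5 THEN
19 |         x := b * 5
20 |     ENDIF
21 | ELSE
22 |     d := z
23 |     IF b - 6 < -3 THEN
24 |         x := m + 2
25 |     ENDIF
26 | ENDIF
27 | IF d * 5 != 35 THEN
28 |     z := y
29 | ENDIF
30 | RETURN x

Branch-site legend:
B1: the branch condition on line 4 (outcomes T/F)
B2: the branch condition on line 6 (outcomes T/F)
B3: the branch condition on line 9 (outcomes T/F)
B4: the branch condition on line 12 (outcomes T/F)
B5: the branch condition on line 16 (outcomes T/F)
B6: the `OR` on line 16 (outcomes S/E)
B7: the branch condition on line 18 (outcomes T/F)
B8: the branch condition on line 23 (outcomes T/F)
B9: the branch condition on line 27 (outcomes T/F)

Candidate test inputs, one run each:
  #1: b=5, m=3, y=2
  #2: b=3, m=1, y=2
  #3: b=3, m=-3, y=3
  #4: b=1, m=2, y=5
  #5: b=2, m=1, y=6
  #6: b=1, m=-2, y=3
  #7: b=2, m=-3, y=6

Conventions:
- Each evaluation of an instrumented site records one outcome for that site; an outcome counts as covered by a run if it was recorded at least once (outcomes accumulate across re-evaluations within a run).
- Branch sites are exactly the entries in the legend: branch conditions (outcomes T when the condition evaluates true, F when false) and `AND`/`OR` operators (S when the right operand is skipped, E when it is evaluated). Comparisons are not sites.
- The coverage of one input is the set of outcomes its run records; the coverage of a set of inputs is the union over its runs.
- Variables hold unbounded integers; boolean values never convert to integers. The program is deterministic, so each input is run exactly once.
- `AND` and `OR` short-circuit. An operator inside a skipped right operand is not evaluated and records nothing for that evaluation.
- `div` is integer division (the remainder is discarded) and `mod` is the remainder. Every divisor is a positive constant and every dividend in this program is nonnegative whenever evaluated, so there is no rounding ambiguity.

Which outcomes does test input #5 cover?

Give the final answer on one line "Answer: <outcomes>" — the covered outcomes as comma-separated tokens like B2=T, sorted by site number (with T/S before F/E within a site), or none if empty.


Event log for input #5 (b=2, m=1, y=6):
  B1->T, B6->E, B5->F, B8->T, B9->F
distinct outcomes covered: B1=T, B5=F, B6=E, B8=T, B9=F
Answer: B1=T, B5=F, B6=E, B8=T, B9=F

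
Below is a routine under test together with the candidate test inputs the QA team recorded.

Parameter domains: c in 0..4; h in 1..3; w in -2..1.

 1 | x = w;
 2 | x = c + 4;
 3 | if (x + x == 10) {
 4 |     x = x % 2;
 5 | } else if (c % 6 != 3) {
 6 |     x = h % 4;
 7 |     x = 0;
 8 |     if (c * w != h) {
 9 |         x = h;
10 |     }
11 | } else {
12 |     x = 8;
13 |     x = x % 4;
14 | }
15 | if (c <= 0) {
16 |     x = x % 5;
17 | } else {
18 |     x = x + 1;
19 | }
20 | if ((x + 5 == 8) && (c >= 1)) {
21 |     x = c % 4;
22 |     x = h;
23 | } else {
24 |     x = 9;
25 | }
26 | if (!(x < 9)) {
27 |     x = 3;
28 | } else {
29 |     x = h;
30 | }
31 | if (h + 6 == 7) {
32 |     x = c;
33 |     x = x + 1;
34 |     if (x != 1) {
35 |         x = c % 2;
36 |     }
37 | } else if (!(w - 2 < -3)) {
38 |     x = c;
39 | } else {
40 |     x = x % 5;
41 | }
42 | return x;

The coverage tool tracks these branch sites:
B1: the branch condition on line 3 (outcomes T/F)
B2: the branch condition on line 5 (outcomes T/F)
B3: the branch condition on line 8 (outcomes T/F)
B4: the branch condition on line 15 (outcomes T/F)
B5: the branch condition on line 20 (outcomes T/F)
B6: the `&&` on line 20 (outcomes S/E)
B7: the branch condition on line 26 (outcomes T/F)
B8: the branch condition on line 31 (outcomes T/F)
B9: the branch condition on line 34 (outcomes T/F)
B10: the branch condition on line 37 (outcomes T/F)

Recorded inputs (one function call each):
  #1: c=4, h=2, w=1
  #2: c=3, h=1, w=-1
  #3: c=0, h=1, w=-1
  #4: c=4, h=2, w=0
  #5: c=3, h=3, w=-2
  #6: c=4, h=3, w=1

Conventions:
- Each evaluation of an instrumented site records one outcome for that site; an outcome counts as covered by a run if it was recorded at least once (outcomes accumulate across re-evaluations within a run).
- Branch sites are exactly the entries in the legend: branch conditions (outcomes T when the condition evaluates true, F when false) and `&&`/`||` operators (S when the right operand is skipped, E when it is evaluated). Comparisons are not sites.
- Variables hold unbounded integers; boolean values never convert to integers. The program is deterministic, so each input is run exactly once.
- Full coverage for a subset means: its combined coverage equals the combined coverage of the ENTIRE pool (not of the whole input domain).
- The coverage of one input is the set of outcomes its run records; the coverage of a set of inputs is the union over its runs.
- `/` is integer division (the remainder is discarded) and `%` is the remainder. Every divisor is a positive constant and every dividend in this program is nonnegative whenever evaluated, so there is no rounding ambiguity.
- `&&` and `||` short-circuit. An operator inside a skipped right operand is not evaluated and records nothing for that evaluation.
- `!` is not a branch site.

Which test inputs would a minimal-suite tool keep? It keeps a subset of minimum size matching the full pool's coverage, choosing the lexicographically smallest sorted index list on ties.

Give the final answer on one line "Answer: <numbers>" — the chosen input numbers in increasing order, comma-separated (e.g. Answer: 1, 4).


#1 (c=4, h=2, w=1) -> covered: B1=F, B2=T, B3=T, B4=F, B5=T, B6=E, B7=F, B8=F, B10=T
#2 (c=3, h=1, w=-1) -> covered: B1=F, B2=F, B4=F, B5=F, B6=S, B7=T, B8=T, B9=T
#3 (c=0, h=1, w=-1) -> covered: B1=F, B2=T, B3=T, B4=T, B5=F, B6=S, B7=T, B8=T, B9=F
#4 (c=4, h=2, w=0) -> covered: B1=F, B2=T, B3=T, B4=F, B5=T, B6=E, B7=F, B8=F, B10=T
#5 (c=3, h=3, w=-2) -> covered: B1=F, B2=F, B4=F, B5=F, B6=S, B7=T, B8=F, B10=F
#6 (c=4, h=3, w=1) -> covered: B1=F, B2=T, B3=T, B4=F, B5=F, B6=S, B7=T, B8=F, B10=T
the full pool covers 18 outcomes: B1=F, B2=T, B2=F, B3=T, B4=T, B4=F, B5=T, B5=F, B6=S, B6=E, B7=T, B7=F, B8=T, B8=F, B9=T, B9=F, B10=T, B10=F
no size-1 subset reaches all 18 outcomes (best union: 9/18)
no size-2 subset reaches all 18 outcomes (best union: 15/18)
no size-3 subset reaches all 18 outcomes (best union: 17/18)
size 4: inputs {1, 2, 3, 5} cover all 18 outcomes, and no lexicographically smaller subset of this size does
Answer: 1, 2, 3, 5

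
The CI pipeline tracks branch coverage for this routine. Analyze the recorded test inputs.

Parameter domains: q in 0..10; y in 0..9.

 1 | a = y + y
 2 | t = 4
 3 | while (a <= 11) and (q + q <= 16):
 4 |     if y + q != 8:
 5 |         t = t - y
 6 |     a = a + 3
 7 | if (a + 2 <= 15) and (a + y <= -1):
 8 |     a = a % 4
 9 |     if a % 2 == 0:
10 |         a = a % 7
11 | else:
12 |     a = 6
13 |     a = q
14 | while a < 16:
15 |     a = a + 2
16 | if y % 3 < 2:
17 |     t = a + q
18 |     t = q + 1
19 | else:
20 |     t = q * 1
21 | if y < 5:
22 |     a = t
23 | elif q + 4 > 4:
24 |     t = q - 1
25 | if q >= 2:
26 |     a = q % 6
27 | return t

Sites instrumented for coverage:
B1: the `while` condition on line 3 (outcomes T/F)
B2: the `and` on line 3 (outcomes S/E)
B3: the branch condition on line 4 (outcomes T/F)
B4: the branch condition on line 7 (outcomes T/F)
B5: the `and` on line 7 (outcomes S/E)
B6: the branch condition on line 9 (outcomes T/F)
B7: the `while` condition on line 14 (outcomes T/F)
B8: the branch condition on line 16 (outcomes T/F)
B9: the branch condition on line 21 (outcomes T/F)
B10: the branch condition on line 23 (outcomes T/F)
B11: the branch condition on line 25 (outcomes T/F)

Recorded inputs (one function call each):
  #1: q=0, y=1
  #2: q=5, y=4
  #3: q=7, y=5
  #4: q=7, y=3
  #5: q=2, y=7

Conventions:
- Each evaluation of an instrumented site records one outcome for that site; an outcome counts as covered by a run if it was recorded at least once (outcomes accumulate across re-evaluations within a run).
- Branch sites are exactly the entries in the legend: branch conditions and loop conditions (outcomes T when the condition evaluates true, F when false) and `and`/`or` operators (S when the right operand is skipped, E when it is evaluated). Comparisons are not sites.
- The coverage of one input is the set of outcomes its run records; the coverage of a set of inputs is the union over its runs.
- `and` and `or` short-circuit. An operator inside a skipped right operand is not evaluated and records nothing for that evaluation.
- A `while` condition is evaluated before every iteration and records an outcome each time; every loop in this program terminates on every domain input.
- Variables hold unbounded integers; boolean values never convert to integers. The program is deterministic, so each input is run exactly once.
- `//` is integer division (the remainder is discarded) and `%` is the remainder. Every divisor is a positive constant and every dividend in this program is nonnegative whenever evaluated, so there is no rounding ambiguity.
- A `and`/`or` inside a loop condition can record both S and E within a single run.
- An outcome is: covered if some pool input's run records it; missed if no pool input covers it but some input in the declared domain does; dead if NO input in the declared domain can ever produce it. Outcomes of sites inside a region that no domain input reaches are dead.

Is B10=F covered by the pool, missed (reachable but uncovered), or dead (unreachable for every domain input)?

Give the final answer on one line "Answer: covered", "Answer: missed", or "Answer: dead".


no pool input records B10=F
but domain input (q=0, y=5) does record it -> reachable, so missed
Answer: missed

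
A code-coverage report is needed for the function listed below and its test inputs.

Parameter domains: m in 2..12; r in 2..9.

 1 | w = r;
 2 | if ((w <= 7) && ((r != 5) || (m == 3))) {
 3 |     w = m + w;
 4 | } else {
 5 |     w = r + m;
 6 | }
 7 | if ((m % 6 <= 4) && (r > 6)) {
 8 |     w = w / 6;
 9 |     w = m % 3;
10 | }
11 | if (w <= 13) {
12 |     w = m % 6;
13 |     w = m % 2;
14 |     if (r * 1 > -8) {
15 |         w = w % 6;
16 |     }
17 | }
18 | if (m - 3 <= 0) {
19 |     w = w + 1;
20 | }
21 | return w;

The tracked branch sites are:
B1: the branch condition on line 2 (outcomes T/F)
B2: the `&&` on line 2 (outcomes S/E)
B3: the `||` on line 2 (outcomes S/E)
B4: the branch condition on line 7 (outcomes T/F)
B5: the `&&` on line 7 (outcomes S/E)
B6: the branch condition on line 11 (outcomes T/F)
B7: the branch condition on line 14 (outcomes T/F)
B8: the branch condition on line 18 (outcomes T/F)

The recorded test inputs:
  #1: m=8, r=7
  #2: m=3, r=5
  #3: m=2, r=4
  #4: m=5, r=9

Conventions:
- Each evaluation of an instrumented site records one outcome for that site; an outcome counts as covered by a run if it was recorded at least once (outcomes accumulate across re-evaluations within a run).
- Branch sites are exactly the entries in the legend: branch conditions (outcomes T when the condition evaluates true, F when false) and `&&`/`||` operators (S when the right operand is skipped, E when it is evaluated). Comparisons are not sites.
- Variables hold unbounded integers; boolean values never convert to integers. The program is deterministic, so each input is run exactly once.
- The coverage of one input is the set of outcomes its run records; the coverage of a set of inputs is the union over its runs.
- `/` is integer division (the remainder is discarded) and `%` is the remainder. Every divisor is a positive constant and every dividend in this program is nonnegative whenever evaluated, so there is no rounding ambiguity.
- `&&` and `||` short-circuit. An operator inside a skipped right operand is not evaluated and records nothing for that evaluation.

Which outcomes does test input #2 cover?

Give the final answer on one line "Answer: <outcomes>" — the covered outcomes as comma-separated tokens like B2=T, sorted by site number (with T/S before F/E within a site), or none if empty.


Event log for input #2 (m=3, r=5):
  B2->E, B3->E, B1->T, B5->E, B4->F, B6->T, B7->T, B8->T
deduplicating events, the covered set is: B1=T, B2=E, B3=E, B4=F, B5=E, B6=T, B7=T, B8=T
Answer: B1=T, B2=E, B3=E, B4=F, B5=E, B6=T, B7=T, B8=T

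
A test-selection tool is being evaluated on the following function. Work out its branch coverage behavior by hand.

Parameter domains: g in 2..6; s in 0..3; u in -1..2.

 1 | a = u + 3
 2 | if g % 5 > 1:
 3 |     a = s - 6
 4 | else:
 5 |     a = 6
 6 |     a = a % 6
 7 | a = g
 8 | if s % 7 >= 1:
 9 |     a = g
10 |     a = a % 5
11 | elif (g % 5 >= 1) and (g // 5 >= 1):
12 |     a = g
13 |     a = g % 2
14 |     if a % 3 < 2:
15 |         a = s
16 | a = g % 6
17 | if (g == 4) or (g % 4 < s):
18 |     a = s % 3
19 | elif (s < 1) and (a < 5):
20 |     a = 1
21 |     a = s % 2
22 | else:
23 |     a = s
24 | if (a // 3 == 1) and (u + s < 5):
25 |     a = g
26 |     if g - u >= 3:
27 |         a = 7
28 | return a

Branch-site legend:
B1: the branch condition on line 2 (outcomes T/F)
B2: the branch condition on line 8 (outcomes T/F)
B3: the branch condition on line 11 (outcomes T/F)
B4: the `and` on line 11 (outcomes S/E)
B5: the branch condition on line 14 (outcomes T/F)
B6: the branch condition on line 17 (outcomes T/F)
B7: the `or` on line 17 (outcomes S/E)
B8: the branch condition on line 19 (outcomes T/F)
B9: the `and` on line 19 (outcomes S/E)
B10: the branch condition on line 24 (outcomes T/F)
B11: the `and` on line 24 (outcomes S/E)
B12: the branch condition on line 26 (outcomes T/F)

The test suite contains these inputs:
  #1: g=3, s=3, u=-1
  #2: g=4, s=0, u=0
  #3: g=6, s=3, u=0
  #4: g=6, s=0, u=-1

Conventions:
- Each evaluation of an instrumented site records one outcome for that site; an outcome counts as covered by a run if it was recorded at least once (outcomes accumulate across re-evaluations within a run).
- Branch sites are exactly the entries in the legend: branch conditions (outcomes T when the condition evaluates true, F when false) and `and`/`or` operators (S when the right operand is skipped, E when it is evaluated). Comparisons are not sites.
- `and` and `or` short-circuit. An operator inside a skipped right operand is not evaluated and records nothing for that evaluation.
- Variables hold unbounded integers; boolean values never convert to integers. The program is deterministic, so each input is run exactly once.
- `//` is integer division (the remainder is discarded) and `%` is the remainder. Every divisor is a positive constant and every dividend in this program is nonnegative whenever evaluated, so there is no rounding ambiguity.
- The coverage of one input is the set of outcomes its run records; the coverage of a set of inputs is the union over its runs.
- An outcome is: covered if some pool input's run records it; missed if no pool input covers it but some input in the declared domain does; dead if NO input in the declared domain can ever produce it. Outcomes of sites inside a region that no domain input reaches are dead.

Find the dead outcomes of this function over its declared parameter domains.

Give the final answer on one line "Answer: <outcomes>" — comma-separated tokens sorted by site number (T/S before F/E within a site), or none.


exhaustive pass over the 80-input domain:
  B5=F: no domain input ever produces it -> dead
  reachable outcomes have witnesses, e.g. B1=T (e.g. g=2, s=0, u=-1), B1=F (e.g. g=5, s=0, u=-1), B2=T (e.g. g=2, s=1, u=-1), B2=F (e.g. g=2, s=0, u=-1)
Answer: B5=F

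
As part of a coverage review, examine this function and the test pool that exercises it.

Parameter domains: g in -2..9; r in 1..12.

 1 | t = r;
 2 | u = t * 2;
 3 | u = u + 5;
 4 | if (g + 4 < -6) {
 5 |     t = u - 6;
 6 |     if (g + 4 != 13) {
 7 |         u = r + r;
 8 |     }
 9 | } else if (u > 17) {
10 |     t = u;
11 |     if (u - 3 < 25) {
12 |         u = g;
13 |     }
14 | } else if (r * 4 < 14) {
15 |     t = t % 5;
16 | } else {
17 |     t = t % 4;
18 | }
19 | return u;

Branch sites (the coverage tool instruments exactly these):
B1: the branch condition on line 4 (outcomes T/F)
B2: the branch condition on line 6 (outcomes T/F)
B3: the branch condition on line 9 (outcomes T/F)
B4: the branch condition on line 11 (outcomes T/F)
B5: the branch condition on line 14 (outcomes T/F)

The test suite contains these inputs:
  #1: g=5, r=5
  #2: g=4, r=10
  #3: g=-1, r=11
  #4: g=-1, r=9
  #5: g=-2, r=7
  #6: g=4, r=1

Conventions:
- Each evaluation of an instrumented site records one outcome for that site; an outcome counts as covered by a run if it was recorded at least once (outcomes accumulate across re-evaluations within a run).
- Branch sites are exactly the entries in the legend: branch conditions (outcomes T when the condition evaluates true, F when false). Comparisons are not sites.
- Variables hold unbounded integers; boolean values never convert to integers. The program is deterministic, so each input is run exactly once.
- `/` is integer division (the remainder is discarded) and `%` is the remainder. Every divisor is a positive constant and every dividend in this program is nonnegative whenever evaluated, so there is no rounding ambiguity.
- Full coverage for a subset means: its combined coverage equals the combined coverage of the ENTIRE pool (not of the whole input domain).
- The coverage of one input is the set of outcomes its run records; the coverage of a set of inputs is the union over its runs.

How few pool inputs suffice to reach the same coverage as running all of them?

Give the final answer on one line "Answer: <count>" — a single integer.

#1 (g=5, r=5) -> B1->F, B3->F, B5->F; covered: B1=F, B3=F, B5=F
#2 (g=4, r=10) -> B1->F, B3->T, B4->T; covered: B1=F, B3=T, B4=T
#3 (g=-1, r=11) -> B1->F, B3->T, B4->T; covered: B1=F, B3=T, B4=T
#4 (g=-1, r=9) -> B1->F, B3->T, B4->T; covered: B1=F, B3=T, B4=T
#5 (g=-2, r=7) -> B1->F, B3->T, B4->T; covered: B1=F, B3=T, B4=T
#6 (g=4, r=1) -> B1->F, B3->F, B5->T; covered: B1=F, B3=F, B5=T
pool-wide coverage (6 outcomes): B1=F, B3=T, B3=F, B4=T, B5=T, B5=F
size 1 is not enough: best union over all size-1 subsets is 3/6
size 2 is not enough: best union over all size-2 subsets is 5/6
size 3: inputs {1, 2, 6} cover all 6 outcomes, and no lexicographically smaller subset of this size does

Answer: 3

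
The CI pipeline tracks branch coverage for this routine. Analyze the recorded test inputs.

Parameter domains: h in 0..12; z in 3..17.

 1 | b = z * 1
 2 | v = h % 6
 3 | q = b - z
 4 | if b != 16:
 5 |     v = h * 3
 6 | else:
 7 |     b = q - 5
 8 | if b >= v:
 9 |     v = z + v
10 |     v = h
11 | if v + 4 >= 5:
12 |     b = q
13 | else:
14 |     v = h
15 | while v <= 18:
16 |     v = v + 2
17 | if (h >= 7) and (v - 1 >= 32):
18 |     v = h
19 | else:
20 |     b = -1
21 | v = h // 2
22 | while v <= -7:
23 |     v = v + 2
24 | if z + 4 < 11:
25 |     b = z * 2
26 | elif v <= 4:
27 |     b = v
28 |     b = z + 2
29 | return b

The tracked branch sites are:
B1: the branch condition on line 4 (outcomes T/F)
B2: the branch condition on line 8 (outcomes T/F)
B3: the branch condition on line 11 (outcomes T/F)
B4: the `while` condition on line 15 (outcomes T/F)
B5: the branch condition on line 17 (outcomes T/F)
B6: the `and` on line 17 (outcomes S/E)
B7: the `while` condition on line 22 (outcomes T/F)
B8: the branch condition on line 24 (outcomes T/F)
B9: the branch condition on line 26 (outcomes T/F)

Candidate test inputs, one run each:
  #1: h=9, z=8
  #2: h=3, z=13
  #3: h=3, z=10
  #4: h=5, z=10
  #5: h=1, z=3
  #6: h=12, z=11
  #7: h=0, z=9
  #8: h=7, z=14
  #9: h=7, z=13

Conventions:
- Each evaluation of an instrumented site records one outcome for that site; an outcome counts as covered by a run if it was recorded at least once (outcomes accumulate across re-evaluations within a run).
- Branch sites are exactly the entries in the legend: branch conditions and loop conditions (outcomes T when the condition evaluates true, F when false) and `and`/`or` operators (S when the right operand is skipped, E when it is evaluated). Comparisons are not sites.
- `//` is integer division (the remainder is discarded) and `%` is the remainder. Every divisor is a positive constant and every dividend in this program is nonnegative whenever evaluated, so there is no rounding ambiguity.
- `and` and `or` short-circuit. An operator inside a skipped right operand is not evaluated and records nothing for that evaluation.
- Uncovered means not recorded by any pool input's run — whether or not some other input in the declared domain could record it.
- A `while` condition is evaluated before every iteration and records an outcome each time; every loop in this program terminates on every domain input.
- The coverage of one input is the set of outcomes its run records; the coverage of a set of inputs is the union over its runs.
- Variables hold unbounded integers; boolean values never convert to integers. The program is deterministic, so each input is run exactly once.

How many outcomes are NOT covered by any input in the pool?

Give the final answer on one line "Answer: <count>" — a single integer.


run #1 (h=9, z=8) runs B1->T, B2->F, B3->T, B4->F, B6->E, B5->F, B7->F, B8->F, B9->T; records B1=T, B2=F, B3=T, B4=F, B5=F, B6=E, B7=F, B8=F, B9=T
run #2 (h=3, z=13) runs B1->T, B2->T, B3->T, B4->T, B4->T, B4->T, B4->T, B4->T, B4->T, B4->T, B4->T, B4->F, B6->S, B5->F, ...; records B1=T, B2=T, B3=T, B4=T, B4=F, B5=F, B6=S, B7=F, B8=F, B9=T
run #3 (h=3, z=10) runs B1->T, B2->T, B3->T, B4->T, B4->T, B4->T, B4->T, B4->T, B4->T, B4->T, B4->T, B4->F, B6->S, B5->F, ...; records B1=T, B2=T, B3=T, B4=T, B4=F, B5=F, B6=S, B7=F, B8=F, B9=T
run #4 (h=5, z=10) runs B1->T, B2->F, B3->T, B4->T, B4->T, B4->F, B6->S, B5->F, B7->F, B8->F, B9->T; records B1=T, B2=F, B3=T, B4=T, B4=F, B5=F, B6=S, B7=F, B8=F, B9=T
run #5 (h=1, z=3) runs B1->T, B2->T, B3->T, B4->T, B4->T, B4->T, B4->T, B4->T, B4->T, B4->T, B4->T, B4->T, B4->F, B6->S, ...; records B1=T, B2=T, B3=T, B4=T, B4=F, B5=F, B6=S, B7=F, B8=T
run #6 (h=12, z=11) runs B1->T, B2->F, B3->T, B4->F, B6->E, B5->T, B7->F, B8->F, B9->F; records B1=T, B2=F, B3=T, B4=F, B5=T, B6=E, B7=F, B8=F, B9=F
run #7 (h=0, z=9) runs B1->T, B2->T, B3->F, B4->T, B4->T, B4->T, B4->T, B4->T, B4->T, B4->T, B4->T, B4->T, B4->T, B4->F, ...; records B1=T, B2=T, B3=F, B4=T, B4=F, B5=F, B6=S, B7=F, B8=F, B9=T
run #8 (h=7, z=14) runs B1->T, B2->F, B3->T, B4->F, B6->E, B5->F, B7->F, B8->F, B9->T; records B1=T, B2=F, B3=T, B4=F, B5=F, B6=E, B7=F, B8=F, B9=T
run #9 (h=7, z=13) runs B1->T, B2->F, B3->T, B4->F, B6->E, B5->F, B7->F, B8->F, B9->T; records B1=T, B2=F, B3=T, B4=F, B5=F, B6=E, B7=F, B8=F, B9=T
union over the pool: B1=T, B2=T, B2=F, B3=T, B3=F, B4=T, B4=F, B5=T, B5=F, B6=S, B6=E, B7=F, B8=T, B8=F, B9=T, B9=F
uncovered (2 of 18): B1=F, B7=T
Answer: 2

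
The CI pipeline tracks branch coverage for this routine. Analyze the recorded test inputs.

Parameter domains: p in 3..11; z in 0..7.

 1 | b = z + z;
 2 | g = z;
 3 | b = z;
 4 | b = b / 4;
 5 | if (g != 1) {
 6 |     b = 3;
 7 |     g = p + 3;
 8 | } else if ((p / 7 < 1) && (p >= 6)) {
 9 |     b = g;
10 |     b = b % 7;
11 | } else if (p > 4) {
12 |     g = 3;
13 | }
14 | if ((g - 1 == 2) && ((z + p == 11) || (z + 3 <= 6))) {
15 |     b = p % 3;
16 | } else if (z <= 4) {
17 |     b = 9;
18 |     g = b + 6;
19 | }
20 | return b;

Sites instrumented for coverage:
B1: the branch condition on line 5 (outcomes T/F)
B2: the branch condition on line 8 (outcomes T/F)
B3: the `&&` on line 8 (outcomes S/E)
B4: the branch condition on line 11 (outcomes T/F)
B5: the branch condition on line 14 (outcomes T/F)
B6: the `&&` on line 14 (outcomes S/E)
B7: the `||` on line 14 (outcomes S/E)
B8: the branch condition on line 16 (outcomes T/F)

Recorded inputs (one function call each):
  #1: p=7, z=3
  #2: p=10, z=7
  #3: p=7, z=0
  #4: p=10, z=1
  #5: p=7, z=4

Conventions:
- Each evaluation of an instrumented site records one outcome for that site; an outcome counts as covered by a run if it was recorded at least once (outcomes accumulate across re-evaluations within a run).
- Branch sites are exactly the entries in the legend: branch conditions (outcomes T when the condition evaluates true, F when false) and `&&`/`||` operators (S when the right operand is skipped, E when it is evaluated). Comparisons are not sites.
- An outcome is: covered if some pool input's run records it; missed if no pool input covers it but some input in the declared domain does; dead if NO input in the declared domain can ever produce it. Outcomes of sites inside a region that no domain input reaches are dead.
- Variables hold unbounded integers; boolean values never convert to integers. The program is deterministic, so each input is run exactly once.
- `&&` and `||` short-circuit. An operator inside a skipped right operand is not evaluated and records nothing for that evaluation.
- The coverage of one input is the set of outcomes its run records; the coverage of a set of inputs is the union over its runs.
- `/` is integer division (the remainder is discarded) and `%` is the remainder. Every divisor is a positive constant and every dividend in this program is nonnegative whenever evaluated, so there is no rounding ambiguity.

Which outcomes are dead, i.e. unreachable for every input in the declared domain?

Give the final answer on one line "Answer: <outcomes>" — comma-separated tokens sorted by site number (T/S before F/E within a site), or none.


checking every outcome against all 72 domain inputs:
  reachable outcomes have witnesses, e.g. B1=T (e.g. p=3, z=0), B1=F (e.g. p=3, z=1), B2=T (e.g. p=6, z=1), B2=F (e.g. p=3, z=1)
Answer: none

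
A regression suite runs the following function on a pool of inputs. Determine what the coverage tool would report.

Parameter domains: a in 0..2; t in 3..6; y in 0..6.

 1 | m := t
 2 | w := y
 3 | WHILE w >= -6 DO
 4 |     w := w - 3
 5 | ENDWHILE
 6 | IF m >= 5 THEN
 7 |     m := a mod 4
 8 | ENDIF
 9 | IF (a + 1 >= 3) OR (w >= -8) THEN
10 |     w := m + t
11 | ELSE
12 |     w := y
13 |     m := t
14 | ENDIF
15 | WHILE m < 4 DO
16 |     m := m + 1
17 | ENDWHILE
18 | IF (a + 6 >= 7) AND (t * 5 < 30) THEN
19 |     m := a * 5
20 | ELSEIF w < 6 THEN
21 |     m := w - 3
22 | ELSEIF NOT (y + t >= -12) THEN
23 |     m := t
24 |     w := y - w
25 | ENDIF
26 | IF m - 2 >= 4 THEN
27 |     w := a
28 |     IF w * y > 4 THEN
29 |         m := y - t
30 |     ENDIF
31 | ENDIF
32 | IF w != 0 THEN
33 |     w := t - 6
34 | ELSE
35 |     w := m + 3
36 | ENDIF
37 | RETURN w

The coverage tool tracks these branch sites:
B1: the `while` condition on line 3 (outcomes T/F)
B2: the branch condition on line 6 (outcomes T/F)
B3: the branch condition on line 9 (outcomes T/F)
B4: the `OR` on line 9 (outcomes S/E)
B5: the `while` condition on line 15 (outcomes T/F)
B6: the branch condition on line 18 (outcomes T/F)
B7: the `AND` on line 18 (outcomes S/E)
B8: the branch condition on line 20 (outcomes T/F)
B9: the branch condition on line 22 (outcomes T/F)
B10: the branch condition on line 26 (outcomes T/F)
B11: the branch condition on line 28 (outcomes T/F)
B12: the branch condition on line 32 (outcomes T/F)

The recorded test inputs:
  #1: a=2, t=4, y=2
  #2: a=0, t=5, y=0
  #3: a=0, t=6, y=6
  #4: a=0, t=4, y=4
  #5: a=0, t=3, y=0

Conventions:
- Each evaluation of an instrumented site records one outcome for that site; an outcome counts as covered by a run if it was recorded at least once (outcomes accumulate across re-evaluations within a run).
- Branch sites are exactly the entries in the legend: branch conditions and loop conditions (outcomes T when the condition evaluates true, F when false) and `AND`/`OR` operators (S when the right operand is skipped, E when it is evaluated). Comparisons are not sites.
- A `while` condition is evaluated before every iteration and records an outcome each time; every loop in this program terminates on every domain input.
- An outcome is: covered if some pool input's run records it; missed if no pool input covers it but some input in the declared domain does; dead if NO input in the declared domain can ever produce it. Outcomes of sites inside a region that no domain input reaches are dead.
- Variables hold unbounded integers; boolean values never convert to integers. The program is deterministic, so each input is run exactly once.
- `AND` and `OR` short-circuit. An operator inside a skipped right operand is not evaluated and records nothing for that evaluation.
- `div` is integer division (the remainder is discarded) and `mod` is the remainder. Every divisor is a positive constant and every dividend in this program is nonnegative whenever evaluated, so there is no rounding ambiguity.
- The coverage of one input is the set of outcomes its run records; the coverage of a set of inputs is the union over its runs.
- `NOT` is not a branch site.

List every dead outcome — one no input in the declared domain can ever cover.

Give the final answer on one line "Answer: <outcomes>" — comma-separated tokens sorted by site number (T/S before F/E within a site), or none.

checking every outcome against all 84 domain inputs:
  B9=T: never recorded by any domain input -> dead
  reachable outcomes have witnesses, e.g. B1=T (e.g. a=0, t=3, y=0), B1=F (e.g. a=0, t=3, y=0), B2=T (e.g. a=0, t=5, y=0), B2=F (e.g. a=0, t=3, y=0)

Answer: B9=T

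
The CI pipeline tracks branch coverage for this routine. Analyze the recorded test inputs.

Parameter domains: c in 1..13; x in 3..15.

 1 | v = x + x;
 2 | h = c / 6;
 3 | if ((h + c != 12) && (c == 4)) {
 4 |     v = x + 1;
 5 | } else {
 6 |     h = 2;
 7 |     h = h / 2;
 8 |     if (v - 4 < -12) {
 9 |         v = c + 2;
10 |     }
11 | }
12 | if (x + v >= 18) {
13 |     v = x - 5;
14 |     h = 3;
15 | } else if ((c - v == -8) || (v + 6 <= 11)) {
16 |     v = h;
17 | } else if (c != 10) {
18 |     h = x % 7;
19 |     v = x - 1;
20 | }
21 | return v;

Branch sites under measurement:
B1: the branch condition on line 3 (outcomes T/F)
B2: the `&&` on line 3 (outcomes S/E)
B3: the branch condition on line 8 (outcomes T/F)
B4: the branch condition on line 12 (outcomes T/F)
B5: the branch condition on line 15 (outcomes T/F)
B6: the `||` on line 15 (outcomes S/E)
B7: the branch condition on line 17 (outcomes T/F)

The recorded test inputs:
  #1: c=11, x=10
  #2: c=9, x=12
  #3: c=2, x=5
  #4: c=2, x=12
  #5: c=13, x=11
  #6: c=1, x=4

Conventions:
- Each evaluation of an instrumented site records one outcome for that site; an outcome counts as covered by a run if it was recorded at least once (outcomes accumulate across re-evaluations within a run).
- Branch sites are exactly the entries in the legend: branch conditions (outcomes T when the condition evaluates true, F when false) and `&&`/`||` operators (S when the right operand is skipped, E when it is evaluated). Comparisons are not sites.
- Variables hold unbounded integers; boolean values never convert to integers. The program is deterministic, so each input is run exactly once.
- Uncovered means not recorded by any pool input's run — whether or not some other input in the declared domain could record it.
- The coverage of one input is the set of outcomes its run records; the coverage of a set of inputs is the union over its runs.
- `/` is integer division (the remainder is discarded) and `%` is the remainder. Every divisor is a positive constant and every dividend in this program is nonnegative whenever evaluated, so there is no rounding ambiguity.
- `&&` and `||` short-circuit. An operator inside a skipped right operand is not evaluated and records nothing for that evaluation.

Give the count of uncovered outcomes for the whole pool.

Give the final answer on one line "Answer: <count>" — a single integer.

input #1 (c=11, x=10): events B2->S, B1->F, B3->F, B4->T; covers B1=F, B2=S, B3=F, B4=T
input #2 (c=9, x=12): events B2->E, B1->F, B3->F, B4->T; covers B1=F, B2=E, B3=F, B4=T
input #3 (c=2, x=5): events B2->E, B1->F, B3->F, B4->F, B6->S, B5->T; covers B1=F, B2=E, B3=F, B4=F, B5=T, B6=S
input #4 (c=2, x=12): events B2->E, B1->F, B3->F, B4->T; covers B1=F, B2=E, B3=F, B4=T
input #5 (c=13, x=11): events B2->E, B1->F, B3->F, B4->T; covers B1=F, B2=E, B3=F, B4=T
input #6 (c=1, x=4): events B2->E, B1->F, B3->F, B4->F, B6->E, B5->F, B7->T; covers B1=F, B2=E, B3=F, B4=F, B5=F, B6=E, B7=T
union over the pool: B1=F, B2=S, B2=E, B3=F, B4=T, B4=F, B5=T, B5=F, B6=S, B6=E, B7=T
uncovered (3 of 14): B1=T, B3=T, B7=F

Answer: 3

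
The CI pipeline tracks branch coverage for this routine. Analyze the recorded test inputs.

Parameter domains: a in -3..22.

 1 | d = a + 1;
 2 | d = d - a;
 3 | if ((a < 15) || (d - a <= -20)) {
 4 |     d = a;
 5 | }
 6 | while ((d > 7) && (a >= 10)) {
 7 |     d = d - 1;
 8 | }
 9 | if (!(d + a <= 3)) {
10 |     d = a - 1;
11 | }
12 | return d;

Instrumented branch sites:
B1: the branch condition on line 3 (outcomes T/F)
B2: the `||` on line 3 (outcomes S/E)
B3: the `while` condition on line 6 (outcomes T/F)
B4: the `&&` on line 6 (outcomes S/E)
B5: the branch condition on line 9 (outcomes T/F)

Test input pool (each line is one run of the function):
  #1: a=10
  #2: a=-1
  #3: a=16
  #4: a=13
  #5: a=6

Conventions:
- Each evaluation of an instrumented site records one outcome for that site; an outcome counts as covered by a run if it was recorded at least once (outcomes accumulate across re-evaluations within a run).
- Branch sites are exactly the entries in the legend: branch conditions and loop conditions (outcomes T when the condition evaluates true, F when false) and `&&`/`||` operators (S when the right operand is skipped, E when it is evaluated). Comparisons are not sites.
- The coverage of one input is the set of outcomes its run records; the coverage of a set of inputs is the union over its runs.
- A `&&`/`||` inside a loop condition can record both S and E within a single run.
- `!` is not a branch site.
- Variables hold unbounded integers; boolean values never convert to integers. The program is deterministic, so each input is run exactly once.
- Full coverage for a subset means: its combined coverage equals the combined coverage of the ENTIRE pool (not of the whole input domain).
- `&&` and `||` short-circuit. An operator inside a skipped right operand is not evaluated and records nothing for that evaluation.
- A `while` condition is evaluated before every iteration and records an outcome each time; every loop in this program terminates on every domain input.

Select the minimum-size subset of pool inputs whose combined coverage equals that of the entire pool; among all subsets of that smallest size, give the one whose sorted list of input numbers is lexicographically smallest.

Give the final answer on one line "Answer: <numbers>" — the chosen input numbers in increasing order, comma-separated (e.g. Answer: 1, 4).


#1 (a=10) -> B2->S, B1->T, B4->E, B3->T, B4->E, B3->T, B4->E, B3->T, B4->S, B3->F, B5->T; covered: B1=T, B2=S, B3=T, B3=F, B4=S, B4=E, B5=T
#2 (a=-1) -> B2->S, B1->T, B4->S, B3->F, B5->F; covered: B1=T, B2=S, B3=F, B4=S, B5=F
#3 (a=16) -> B2->E, B1->F, B4->S, B3->F, B5->T; covered: B1=F, B2=E, B3=F, B4=S, B5=T
#4 (a=13) -> B2->S, B1->T, B4->E, B3->T, B4->E, B3->T, B4->E, B3->T, B4->E, B3->T, B4->E, B3->T, B4->E, B3->T, ...; covered: B1=T, B2=S, B3=T, B3=F, B4=S, B4=E, B5=T
#5 (a=6) -> B2->S, B1->T, B4->S, B3->F, B5->T; covered: B1=T, B2=S, B3=F, B4=S, B5=T
pool-wide coverage (10 outcomes): B1=T, B1=F, B2=S, B2=E, B3=T, B3=F, B4=S, B4=E, B5=T, B5=F
size 1 is not enough: best union over all size-1 subsets is 7/10
size 2 is not enough: best union over all size-2 subsets is 9/10
size 3: inputs {1, 2, 3} cover all 10 outcomes, and no lexicographically smaller subset of this size does
Answer: 1, 2, 3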